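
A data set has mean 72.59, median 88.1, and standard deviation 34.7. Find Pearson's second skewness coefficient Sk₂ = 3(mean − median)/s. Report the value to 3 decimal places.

Sk₂ = 3(72.59 − 88.1) / 34.7 = 3 × -15.5100 / 34.7
    = -46.5300 / 34.7 ≈ -1.341

-1.341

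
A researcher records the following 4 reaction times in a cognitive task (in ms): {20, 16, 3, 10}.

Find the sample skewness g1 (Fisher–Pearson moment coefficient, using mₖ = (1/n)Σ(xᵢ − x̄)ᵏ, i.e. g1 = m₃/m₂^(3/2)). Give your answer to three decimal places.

x̄ = (20 + 16 + 3 + 10) / 4 = 12.2500
deviations (xᵢ − x̄): 7.7500, 3.7500, -9.2500, -2.2500
Σ(xᵢ − x̄)² = 164.7500 ⇒ m₂ = 164.7500/4 = 41.18750
Σ(xᵢ − x̄)³ = -284.6250 ⇒ m₃ = -284.6250/4 = -71.15625
m₂^(3/2) = 41.18750^(1.5) = 264.33103
g1 = m₃ / m₂^(3/2) = -71.15625 / 264.33103 ≈ -0.269

-0.269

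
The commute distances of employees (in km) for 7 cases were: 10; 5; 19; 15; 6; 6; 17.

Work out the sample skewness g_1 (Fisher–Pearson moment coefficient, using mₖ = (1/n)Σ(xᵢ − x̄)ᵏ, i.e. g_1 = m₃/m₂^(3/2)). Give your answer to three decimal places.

x̄ = (10 + 5 + 19 + 15 + 6 + 6 + 17) / 7 = 11.1429
deviations (xᵢ − x̄): -1.1429, -6.1429, 7.8571, 3.8571, -5.1429, -5.1429, 5.8571
Σ(xᵢ − x̄)² = 202.8571 ⇒ m₂ = 202.8571/7 = 28.97959
Σ(xᵢ − x̄)³ = 238.0408 ⇒ m₃ = 238.0408/7 = 34.00583
m₂^(3/2) = 28.97959^(1.5) = 156.00496
g_1 = m₃ / m₂^(3/2) = 34.00583 / 156.00496 ≈ 0.218

0.218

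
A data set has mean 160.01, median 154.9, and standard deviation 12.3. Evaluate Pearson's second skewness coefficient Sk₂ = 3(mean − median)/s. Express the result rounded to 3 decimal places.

Sk₂ = 3(160.01 − 154.9) / 12.3 = 3 × 5.1100 / 12.3
    = 15.3300 / 12.3 ≈ 1.246

1.246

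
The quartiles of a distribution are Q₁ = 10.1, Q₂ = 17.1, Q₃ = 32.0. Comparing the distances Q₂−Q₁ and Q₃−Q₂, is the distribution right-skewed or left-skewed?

Q₂ − Q₁ = 7.0;  Q₃ − Q₂ = 14.9
Q₃ − Q₂ > Q₂ − Q₁ ⇒ the upper half is more spread out ⇒ right-skewed.

right-skewed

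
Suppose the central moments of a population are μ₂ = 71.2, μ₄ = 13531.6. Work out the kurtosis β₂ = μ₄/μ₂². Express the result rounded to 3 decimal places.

μ₂² = 71.2² = 5069.44000
μ₄/μ₂² = 13531.6 / 5069.44000 = 2.66925
β₂ ≈ 2.669

2.669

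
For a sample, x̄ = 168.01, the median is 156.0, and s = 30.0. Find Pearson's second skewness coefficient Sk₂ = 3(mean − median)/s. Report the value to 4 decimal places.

1.2010

Sk₂ = 3(168.01 − 156.0) / 30.0 = 3 × 12.0100 / 30.0
    = 36.0300 / 30.0 ≈ 1.2010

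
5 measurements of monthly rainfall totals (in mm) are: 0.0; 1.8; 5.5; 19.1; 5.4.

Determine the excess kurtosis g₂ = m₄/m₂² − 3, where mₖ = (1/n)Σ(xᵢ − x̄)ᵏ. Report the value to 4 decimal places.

x̄ = 6.3600
Σ(xᵢ − x̄)² = 225.2120 ⇒ m₂ = 45.04240
Σ(xᵢ − x̄)⁴ = 28413.6973 ⇒ m₄ = 5682.73946
m₂² = 2028.81780
g₂ = m₄/m₂² − 3 = 2.80101 − 3 ≈ -0.1990

-0.1990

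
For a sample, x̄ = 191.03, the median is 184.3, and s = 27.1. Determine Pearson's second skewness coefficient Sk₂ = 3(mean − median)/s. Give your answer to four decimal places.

Sk₂ = 3(191.03 − 184.3) / 27.1 = 3 × 6.7300 / 27.1
    = 20.1900 / 27.1 ≈ 0.7450

0.7450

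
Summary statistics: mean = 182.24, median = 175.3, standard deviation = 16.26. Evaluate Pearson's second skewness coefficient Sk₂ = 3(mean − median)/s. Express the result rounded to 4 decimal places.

1.2804

Sk₂ = 3(182.24 − 175.3) / 16.26 = 3 × 6.9400 / 16.26
    = 20.8200 / 16.26 ≈ 1.2804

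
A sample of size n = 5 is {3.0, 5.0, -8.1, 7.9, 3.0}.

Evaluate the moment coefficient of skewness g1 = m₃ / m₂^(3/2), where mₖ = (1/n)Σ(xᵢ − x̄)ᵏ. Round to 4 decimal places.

x̄ = (3.0 + 5.0 - 8.1 + 7.9 + 3.0) / 5 = 2.1600
deviations (xᵢ − x̄): 0.8400, 2.8400, -10.2600, 5.7400, 0.8400
Σ(xᵢ − x̄)² = 147.6920 ⇒ m₂ = 147.6920/5 = 29.53840
Σ(xᵢ − x̄)³ = -866.8346 ⇒ m₃ = -866.8346/5 = -173.36693
m₂^(3/2) = 29.53840^(1.5) = 160.53896
g1 = m₃ / m₂^(3/2) = -173.36693 / 160.53896 ≈ -1.0799

-1.0799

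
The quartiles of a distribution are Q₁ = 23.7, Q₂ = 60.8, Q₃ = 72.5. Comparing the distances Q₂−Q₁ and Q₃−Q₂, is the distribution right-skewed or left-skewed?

Q₂ − Q₁ = 37.1;  Q₃ − Q₂ = 11.7
Q₂ − Q₁ > Q₃ − Q₂ ⇒ the lower half is more spread out ⇒ left-skewed.

left-skewed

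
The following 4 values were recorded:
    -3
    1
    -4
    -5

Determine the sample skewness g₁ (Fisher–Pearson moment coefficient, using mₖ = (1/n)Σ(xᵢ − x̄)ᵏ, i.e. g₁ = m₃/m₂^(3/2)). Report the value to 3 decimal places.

0.833

x̄ = (-3 + 1 - 4 - 5) / 4 = -2.7500
deviations (xᵢ − x̄): -0.2500, 3.7500, -1.2500, -2.2500
Σ(xᵢ − x̄)² = 20.7500 ⇒ m₂ = 20.7500/4 = 5.18750
Σ(xᵢ − x̄)³ = 39.3750 ⇒ m₃ = 39.3750/4 = 9.84375
m₂^(3/2) = 5.18750^(1.5) = 11.81509
g₁ = m₃ / m₂^(3/2) = 9.84375 / 11.81509 ≈ 0.833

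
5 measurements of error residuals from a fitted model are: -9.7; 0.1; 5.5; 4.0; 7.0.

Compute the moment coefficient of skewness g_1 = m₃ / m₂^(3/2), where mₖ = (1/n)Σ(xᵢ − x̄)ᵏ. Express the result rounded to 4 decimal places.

-1.0171

x̄ = (-9.7 + 0.1 + 5.5 + 4.0 + 7.0) / 5 = 1.3800
deviations (xᵢ − x̄): -11.0800, -1.2800, 4.1200, 2.6200, 5.6200
Σ(xᵢ − x̄)² = 179.8280 ⇒ m₂ = 179.8280/5 = 35.96560
Σ(xᵢ − x̄)³ = -1096.9253 ⇒ m₃ = -1096.9253/5 = -219.38506
m₂^(3/2) = 35.96560^(1.5) = 215.69047
g_1 = m₃ / m₂^(3/2) = -219.38506 / 215.69047 ≈ -1.0171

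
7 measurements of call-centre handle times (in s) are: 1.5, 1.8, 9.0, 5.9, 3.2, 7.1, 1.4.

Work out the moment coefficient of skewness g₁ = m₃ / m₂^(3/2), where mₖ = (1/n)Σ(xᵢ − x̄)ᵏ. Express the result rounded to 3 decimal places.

x̄ = (1.5 + 1.8 + 9.0 + 5.9 + 3.2 + 7.1 + 1.4) / 7 = 4.2714
deviations (xᵢ − x̄): -2.7714, -2.4714, 4.7286, 1.6286, -1.0714, 2.8286, -2.8714
Σ(xᵢ − x̄)² = 56.1943 ⇒ m₂ = 56.1943/7 = 8.02776
Σ(xᵢ − x̄)³ = 71.3908 ⇒ m₃ = 71.3908/7 = 10.19869
m₂^(3/2) = 8.02776^(1.5) = 22.74527
g₁ = m₃ / m₂^(3/2) = 10.19869 / 22.74527 ≈ 0.448

0.448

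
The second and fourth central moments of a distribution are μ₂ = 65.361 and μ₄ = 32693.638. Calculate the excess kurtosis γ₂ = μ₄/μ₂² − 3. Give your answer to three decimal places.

4.653

μ₂² = 65.361² = 4272.06032
μ₄/μ₂² = 32693.638 / 4272.06032 = 7.65290
γ₂ = 7.65290 − 3 ≈ 4.653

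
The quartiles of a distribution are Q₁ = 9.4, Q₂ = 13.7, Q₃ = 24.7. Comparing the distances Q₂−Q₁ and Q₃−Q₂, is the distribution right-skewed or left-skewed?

right-skewed

Q₂ − Q₁ = 4.3;  Q₃ − Q₂ = 11.0
Q₃ − Q₂ > Q₂ − Q₁ ⇒ the upper half is more spread out ⇒ right-skewed.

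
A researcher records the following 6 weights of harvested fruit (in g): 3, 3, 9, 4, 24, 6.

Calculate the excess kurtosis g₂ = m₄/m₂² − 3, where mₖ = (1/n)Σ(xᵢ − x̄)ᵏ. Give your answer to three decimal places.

0.628

x̄ = 8.1667
Σ(xᵢ − x̄)² = 326.8333 ⇒ m₂ = 54.47222
Σ(xᵢ − x̄)⁴ = 64596.8194 ⇒ m₄ = 10766.13657
m₂² = 2967.22299
g₂ = m₄/m₂² − 3 = 3.62835 − 3 ≈ 0.628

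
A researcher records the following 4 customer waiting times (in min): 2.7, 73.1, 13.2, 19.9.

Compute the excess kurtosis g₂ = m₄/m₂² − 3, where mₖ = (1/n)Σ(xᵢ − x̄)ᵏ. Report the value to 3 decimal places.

-0.788

x̄ = 27.2250
Σ(xᵢ − x̄)² = 2956.3475 ⇒ m₂ = 739.08688
Σ(xᵢ − x̄)⁴ = 4832329.0053 ⇒ m₄ = 1208082.25133
m₂² = 546249.40880
g₂ = m₄/m₂² − 3 = 2.21159 − 3 ≈ -0.788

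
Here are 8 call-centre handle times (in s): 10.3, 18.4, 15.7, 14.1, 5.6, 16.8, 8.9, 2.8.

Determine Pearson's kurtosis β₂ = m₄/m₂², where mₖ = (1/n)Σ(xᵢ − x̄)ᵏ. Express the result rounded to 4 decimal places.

x̄ = 11.5750
Σ(xᵢ − x̄)² = 218.7550 ⇒ m₂ = 27.34437
Σ(xᵢ − x̄)⁴ = 10502.7353 ⇒ m₄ = 1312.84192
m₂² = 747.71484
β₂ = m₄/m₂² = 1312.84192 / 747.71484 ≈ 1.7558

1.7558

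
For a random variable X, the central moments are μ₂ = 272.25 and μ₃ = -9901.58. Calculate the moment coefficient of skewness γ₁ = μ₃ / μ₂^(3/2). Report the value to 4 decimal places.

-2.2042

σ = √μ₂ = √272.25 = 16.50000
σ³ = μ₂^(3/2) = 4492.12500
γ₁ = μ₃/σ³ = -9901.58 / 4492.12500 ≈ -2.2042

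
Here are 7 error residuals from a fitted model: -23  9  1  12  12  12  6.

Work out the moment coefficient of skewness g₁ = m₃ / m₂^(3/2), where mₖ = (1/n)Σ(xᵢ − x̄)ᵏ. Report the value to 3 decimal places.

x̄ = (-23 + 9 + 1 + 12 + 12 + 12 + 6) / 7 = 4.1429
deviations (xᵢ − x̄): -27.1429, 4.8571, -3.1429, 7.8571, 7.8571, 7.8571, 1.8571
Σ(xᵢ − x̄)² = 958.8571 ⇒ m₂ = 958.8571/7 = 136.97959
Σ(xᵢ − x̄)³ = -18451.9592 ⇒ m₃ = -18451.9592/7 = -2635.99417
m₂^(3/2) = 136.97959^(1.5) = 1603.18559
g₁ = m₃ / m₂^(3/2) = -2635.99417 / 1603.18559 ≈ -1.644

-1.644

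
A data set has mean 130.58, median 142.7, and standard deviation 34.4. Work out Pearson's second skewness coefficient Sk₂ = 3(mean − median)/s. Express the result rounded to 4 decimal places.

-1.0570

Sk₂ = 3(130.58 − 142.7) / 34.4 = 3 × -12.1200 / 34.4
    = -36.3600 / 34.4 ≈ -1.0570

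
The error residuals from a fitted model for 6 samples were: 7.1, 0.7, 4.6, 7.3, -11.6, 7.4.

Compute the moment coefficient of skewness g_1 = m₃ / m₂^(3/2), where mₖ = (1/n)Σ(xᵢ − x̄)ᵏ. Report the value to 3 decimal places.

x̄ = (7.1 + 0.7 + 4.6 + 7.3 - 11.6 + 7.4) / 6 = 2.5833
deviations (xᵢ − x̄): 4.5167, -1.8833, 2.0167, 4.7167, -14.1833, 4.8167
Σ(xᵢ − x̄)² = 274.6283 ⇒ m₂ = 274.6283/6 = 45.77139
Σ(xᵢ − x̄)³ = -2542.8756 ⇒ m₃ = -2542.8756/6 = -423.81259
m₂^(3/2) = 45.77139^(1.5) = 309.66430
g_1 = m₃ / m₂^(3/2) = -423.81259 / 309.66430 ≈ -1.369

-1.369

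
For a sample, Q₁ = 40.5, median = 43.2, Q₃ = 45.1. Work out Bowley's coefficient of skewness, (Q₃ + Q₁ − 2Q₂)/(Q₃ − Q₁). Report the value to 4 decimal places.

-0.1739

numerator: Q₃ + Q₁ − 2Q₂ = 45.1 + 40.5 − 2×43.2 = -0.8000
denominator: Q₃ − Q₁ = 45.1 − 40.5 = 4.6000
Bowley skewness = -0.8000 / 4.6000 ≈ -0.1739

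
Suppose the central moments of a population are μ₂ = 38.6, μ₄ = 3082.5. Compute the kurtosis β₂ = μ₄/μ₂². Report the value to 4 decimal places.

2.0688

μ₂² = 38.6² = 1489.96000
μ₄/μ₂² = 3082.5 / 1489.96000 = 2.06885
β₂ ≈ 2.0688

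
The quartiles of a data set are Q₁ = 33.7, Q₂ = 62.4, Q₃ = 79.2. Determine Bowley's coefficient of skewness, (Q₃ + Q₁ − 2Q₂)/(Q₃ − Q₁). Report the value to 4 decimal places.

numerator: Q₃ + Q₁ − 2Q₂ = 79.2 + 33.7 − 2×62.4 = -11.9000
denominator: Q₃ − Q₁ = 79.2 − 33.7 = 45.5000
Bowley skewness = -11.9000 / 45.5000 ≈ -0.2615

-0.2615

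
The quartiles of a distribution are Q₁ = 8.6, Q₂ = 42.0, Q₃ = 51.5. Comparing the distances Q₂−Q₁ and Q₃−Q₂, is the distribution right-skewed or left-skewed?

left-skewed

Q₂ − Q₁ = 33.4;  Q₃ − Q₂ = 9.5
Q₂ − Q₁ > Q₃ − Q₂ ⇒ the lower half is more spread out ⇒ left-skewed.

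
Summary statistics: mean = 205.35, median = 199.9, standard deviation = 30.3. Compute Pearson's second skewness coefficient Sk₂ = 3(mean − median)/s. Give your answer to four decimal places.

0.5396

Sk₂ = 3(205.35 − 199.9) / 30.3 = 3 × 5.4500 / 30.3
    = 16.3500 / 30.3 ≈ 0.5396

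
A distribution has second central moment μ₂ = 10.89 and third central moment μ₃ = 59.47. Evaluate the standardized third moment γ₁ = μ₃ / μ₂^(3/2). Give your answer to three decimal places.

σ = √μ₂ = √10.89 = 3.30000
σ³ = μ₂^(3/2) = 35.93700
γ₁ = μ₃/σ³ = 59.47 / 35.93700 ≈ 1.655

1.655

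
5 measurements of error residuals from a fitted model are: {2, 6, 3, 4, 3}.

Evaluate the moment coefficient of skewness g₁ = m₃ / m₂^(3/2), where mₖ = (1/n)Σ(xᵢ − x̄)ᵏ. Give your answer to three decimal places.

0.750

x̄ = (2 + 6 + 3 + 4 + 3) / 5 = 3.6000
deviations (xᵢ − x̄): -1.6000, 2.4000, -0.6000, 0.4000, -0.6000
Σ(xᵢ − x̄)² = 9.2000 ⇒ m₂ = 9.2000/5 = 1.84000
Σ(xᵢ − x̄)³ = 9.3600 ⇒ m₃ = 9.3600/5 = 1.87200
m₂^(3/2) = 1.84000^(1.5) = 2.49590
g₁ = m₃ / m₂^(3/2) = 1.87200 / 2.49590 ≈ 0.750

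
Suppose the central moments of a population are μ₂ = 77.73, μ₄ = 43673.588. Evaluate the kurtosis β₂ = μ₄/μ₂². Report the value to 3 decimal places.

7.228

μ₂² = 77.73² = 6041.95290
μ₄/μ₂² = 43673.588 / 6041.95290 = 7.22839
β₂ ≈ 7.228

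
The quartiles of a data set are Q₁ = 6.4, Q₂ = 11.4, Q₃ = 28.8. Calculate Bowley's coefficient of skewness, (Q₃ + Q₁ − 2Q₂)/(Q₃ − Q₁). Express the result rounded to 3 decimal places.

numerator: Q₃ + Q₁ − 2Q₂ = 28.8 + 6.4 − 2×11.4 = 12.4000
denominator: Q₃ − Q₁ = 28.8 − 6.4 = 22.4000
Bowley skewness = 12.4000 / 22.4000 ≈ 0.554

0.554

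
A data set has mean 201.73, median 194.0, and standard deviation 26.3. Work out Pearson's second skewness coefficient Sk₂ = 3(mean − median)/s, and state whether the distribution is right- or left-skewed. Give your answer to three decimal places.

Sk₂ = 3(201.73 − 194.0) / 26.3 = 3 × 7.7300 / 26.3
    = 23.1900 / 26.3 ≈ 0.882
Sk₂ > 0 ⇒ mean > median ⇒ right-skewed (positive skew).

0.882, right-skewed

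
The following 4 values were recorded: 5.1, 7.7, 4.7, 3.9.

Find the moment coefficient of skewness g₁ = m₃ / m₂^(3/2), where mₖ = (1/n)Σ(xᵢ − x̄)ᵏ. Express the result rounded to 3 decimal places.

x̄ = (5.1 + 7.7 + 4.7 + 3.9) / 4 = 5.3500
deviations (xᵢ − x̄): -0.2500, 2.3500, -0.6500, -1.4500
Σ(xᵢ − x̄)² = 8.1100 ⇒ m₂ = 8.1100/4 = 2.02750
Σ(xᵢ − x̄)³ = 9.6390 ⇒ m₃ = 9.6390/4 = 2.40975
m₂^(3/2) = 2.02750^(1.5) = 2.88696
g₁ = m₃ / m₂^(3/2) = 2.40975 / 2.88696 ≈ 0.835

0.835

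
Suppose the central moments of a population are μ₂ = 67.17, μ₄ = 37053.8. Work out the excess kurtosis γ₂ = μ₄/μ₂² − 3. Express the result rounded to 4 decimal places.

5.2126

μ₂² = 67.17² = 4511.80890
μ₄/μ₂² = 37053.8 / 4511.80890 = 8.21263
γ₂ = 8.21263 − 3 ≈ 5.2126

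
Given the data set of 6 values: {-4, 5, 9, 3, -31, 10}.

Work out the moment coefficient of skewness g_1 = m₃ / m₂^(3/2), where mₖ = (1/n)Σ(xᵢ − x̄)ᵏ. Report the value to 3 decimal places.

x̄ = (-4 + 5 + 9 + 3 - 31 + 10) / 6 = -1.3333
deviations (xᵢ − x̄): -2.6667, 6.3333, 10.3333, 4.3333, -29.6667, 11.3333
Σ(xᵢ − x̄)² = 1181.3333 ⇒ m₂ = 1181.3333/6 = 196.88889
Σ(xᵢ − x̄)³ = -23234.4444 ⇒ m₃ = -23234.4444/6 = -3872.40741
m₂^(3/2) = 196.88889^(1.5) = 2762.68781
g_1 = m₃ / m₂^(3/2) = -3872.40741 / 2762.68781 ≈ -1.402

-1.402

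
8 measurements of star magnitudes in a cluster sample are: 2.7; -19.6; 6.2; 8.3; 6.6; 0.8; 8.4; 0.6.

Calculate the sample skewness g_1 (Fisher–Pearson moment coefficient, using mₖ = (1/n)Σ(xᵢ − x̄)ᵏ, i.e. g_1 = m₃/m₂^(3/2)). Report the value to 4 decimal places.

x̄ = (2.7 - 19.6 + 6.2 + 8.3 + 6.6 + 0.8 + 8.4 + 0.6) / 8 = 1.7500
deviations (xᵢ − x̄): 0.9500, -21.3500, 4.4500, 6.5500, 4.8500, -0.9500, 6.6500, -1.1500
Σ(xᵢ − x̄)² = 589.4000 ⇒ m₂ = 589.4000/8 = 73.67500
Σ(xᵢ − x̄)³ = -8956.0350 ⇒ m₃ = -8956.0350/8 = -1119.50438
m₂^(3/2) = 73.67500^(1.5) = 632.38304
g_1 = m₃ / m₂^(3/2) = -1119.50438 / 632.38304 ≈ -1.7703

-1.7703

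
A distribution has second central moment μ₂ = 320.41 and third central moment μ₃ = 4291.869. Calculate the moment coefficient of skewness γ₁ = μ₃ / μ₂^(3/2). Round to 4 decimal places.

0.7483

σ = √μ₂ = √320.41 = 17.90000
σ³ = μ₂^(3/2) = 5735.33900
γ₁ = μ₃/σ³ = 4291.869 / 5735.33900 ≈ 0.7483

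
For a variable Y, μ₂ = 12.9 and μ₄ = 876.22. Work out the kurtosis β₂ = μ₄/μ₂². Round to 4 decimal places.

μ₂² = 12.9² = 166.41000
μ₄/μ₂² = 876.22 / 166.41000 = 5.26543
β₂ ≈ 5.2654

5.2654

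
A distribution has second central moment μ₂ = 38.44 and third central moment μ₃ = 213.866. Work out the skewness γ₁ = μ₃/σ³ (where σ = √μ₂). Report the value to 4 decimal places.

0.8974

σ = √μ₂ = √38.44 = 6.20000
σ³ = μ₂^(3/2) = 238.32800
γ₁ = μ₃/σ³ = 213.866 / 238.32800 ≈ 0.8974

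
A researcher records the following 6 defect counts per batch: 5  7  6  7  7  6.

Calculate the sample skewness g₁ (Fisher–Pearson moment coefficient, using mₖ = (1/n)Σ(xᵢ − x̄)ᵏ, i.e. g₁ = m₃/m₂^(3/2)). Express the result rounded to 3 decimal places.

-0.626

x̄ = (5 + 7 + 6 + 7 + 7 + 6) / 6 = 6.3333
deviations (xᵢ − x̄): -1.3333, 0.6667, -0.3333, 0.6667, 0.6667, -0.3333
Σ(xᵢ − x̄)² = 3.3333 ⇒ m₂ = 3.3333/6 = 0.55556
Σ(xᵢ − x̄)³ = -1.5556 ⇒ m₃ = -1.5556/6 = -0.25926
m₂^(3/2) = 0.55556^(1.5) = 0.41409
g₁ = m₃ / m₂^(3/2) = -0.25926 / 0.41409 ≈ -0.626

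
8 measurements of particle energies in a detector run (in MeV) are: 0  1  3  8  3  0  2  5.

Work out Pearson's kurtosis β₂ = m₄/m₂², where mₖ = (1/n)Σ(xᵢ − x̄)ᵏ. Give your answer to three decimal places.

2.743

x̄ = 2.7500
Σ(xᵢ − x̄)² = 51.5000 ⇒ m₂ = 6.43750
Σ(xᵢ − x̄)⁴ = 909.4063 ⇒ m₄ = 113.67578
m₂² = 41.44141
β₂ = m₄/m₂² = 113.67578 / 41.44141 ≈ 2.743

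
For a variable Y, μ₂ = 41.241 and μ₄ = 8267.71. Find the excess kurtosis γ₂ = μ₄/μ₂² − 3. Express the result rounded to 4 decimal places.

1.8610

μ₂² = 41.241² = 1700.82008
μ₄/μ₂² = 8267.71 / 1700.82008 = 4.86101
γ₂ = 4.86101 − 3 ≈ 1.8610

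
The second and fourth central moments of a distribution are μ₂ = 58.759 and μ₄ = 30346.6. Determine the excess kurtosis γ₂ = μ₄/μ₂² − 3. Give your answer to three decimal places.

μ₂² = 58.759² = 3452.62008
μ₄/μ₂² = 30346.6 / 3452.62008 = 8.78944
γ₂ = 8.78944 − 3 ≈ 5.789

5.789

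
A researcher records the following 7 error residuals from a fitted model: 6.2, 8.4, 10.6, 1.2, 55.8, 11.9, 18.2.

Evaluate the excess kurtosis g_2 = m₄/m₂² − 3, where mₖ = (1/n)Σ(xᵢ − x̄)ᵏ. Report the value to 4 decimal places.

x̄ = 16.0429
Σ(xᵢ − x̄)² = 2007.6771 ⇒ m₂ = 286.81102
Σ(xᵢ − x̄)⁴ = 2560921.2160 ⇒ m₄ = 365845.88801
m₂² = 82260.56143
g_2 = m₄/m₂² − 3 = 4.44740 − 3 ≈ 1.4474

1.4474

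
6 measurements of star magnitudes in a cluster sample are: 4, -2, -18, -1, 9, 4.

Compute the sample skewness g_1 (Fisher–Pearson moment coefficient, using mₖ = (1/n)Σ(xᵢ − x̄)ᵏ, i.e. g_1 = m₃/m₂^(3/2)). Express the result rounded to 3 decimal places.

x̄ = (4 - 2 - 18 - 1 + 9 + 4) / 6 = -0.6667
deviations (xᵢ − x̄): 4.6667, -1.3333, -17.3333, -0.3333, 9.6667, 4.6667
Σ(xᵢ − x̄)² = 439.3333 ⇒ m₂ = 439.3333/6 = 73.22222
Σ(xᵢ − x̄)³ = -4103.5556 ⇒ m₃ = -4103.5556/6 = -683.92593
m₂^(3/2) = 73.22222^(1.5) = 626.56244
g_1 = m₃ / m₂^(3/2) = -683.92593 / 626.56244 ≈ -1.092

-1.092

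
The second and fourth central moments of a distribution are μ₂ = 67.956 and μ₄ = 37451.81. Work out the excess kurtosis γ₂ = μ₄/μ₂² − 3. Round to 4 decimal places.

5.1099

μ₂² = 67.956² = 4618.01794
μ₄/μ₂² = 37451.81 / 4618.01794 = 8.10993
γ₂ = 8.10993 − 3 ≈ 5.1099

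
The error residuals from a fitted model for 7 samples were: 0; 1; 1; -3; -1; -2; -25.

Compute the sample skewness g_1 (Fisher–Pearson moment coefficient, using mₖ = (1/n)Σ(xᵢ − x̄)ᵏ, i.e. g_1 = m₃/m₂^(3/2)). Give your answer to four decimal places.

-1.9337

x̄ = (0 + 1 + 1 - 3 - 1 - 2 - 25) / 7 = -4.1429
deviations (xᵢ − x̄): 4.1429, 5.1429, 5.1429, 1.1429, 3.1429, 2.1429, -20.8571
Σ(xᵢ − x̄)² = 520.8571 ⇒ m₂ = 520.8571/7 = 74.40816
Σ(xᵢ − x̄)³ = -8687.7551 ⇒ m₃ = -8687.7551/7 = -1241.10787
m₂^(3/2) = 74.40816^(1.5) = 641.84606
g_1 = m₃ / m₂^(3/2) = -1241.10787 / 641.84606 ≈ -1.9337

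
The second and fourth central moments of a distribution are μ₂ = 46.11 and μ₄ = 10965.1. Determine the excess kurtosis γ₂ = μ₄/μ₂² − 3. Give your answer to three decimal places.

2.157

μ₂² = 46.11² = 2126.13210
μ₄/μ₂² = 10965.1 / 2126.13210 = 5.15730
γ₂ = 5.15730 − 3 ≈ 2.157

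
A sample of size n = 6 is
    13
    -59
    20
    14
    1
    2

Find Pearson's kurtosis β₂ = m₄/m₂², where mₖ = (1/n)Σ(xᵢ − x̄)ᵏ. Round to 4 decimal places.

3.7581

x̄ = -1.5000
Σ(xᵢ − x̄)² = 4237.5000 ⇒ m₂ = 706.25000
Σ(xᵢ − x̄)⁴ = 11247078.3750 ⇒ m₄ = 1874513.06250
m₂² = 498789.06250
β₂ = m₄/m₂² = 1874513.06250 / 498789.06250 ≈ 3.7581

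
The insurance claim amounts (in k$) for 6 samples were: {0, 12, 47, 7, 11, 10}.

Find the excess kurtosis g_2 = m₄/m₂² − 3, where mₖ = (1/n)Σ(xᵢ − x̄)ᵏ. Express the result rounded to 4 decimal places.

x̄ = 14.5000
Σ(xᵢ − x̄)² = 1361.5000 ⇒ m₂ = 226.91667
Σ(xᵢ − x̄)⁴ = 1163632.3750 ⇒ m₄ = 193938.72917
m₂² = 51491.17361
g_2 = m₄/m₂² − 3 = 3.76645 − 3 ≈ 0.7664

0.7664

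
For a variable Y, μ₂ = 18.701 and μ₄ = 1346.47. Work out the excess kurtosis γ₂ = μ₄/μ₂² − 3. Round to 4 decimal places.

μ₂² = 18.701² = 349.72740
μ₄/μ₂² = 1346.47 / 349.72740 = 3.85006
γ₂ = 3.85006 − 3 ≈ 0.8501

0.8501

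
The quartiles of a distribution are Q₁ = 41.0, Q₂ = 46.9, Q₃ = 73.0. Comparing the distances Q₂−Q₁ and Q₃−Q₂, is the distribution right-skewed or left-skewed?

right-skewed

Q₂ − Q₁ = 5.9;  Q₃ − Q₂ = 26.1
Q₃ − Q₂ > Q₂ − Q₁ ⇒ the upper half is more spread out ⇒ right-skewed.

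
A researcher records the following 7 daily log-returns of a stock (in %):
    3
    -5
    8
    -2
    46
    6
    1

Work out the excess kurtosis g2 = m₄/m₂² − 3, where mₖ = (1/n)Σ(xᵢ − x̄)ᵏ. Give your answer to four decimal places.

1.5785

x̄ = 8.1429
Σ(xᵢ − x̄)² = 1790.8571 ⇒ m₂ = 255.83673
Σ(xᵢ − x̄)⁴ = 2097701.7259 ⇒ m₄ = 299671.67514
m₂² = 65452.43482
g2 = m₄/m₂² − 3 = 4.57846 − 3 ≈ 1.5785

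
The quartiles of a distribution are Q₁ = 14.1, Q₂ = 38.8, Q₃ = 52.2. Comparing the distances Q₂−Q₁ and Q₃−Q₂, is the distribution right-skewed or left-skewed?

left-skewed

Q₂ − Q₁ = 24.7;  Q₃ − Q₂ = 13.4
Q₂ − Q₁ > Q₃ − Q₂ ⇒ the lower half is more spread out ⇒ left-skewed.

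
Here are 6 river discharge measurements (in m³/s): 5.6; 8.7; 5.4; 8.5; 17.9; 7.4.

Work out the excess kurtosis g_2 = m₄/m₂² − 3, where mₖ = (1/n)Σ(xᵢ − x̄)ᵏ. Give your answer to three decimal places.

0.587

x̄ = 8.9167
Σ(xᵢ − x̄)² = 106.5883 ⇒ m₂ = 17.76472
Σ(xᵢ − x̄)⁴ = 6791.8059 ⇒ m₄ = 1131.96765
m₂² = 315.58536
g_2 = m₄/m₂² − 3 = 3.58688 − 3 ≈ 0.587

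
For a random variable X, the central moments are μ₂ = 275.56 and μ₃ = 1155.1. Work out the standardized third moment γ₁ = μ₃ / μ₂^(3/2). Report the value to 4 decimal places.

σ = √μ₂ = √275.56 = 16.60000
σ³ = μ₂^(3/2) = 4574.29600
γ₁ = μ₃/σ³ = 1155.1 / 4574.29600 ≈ 0.2525

0.2525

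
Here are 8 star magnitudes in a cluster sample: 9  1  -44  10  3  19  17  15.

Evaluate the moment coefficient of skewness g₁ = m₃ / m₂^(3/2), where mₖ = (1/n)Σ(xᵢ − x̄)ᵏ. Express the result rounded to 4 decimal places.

x̄ = (9 + 1 - 44 + 10 + 3 + 19 + 17 + 15) / 8 = 3.7500
deviations (xᵢ − x̄): 5.2500, -2.7500, -47.7500, 6.2500, -0.7500, 15.2500, 13.2500, 11.2500
Σ(xᵢ − x̄)² = 2889.5000 ⇒ m₂ = 2889.5000/8 = 361.18750
Σ(xᵢ − x̄)³ = -101208.7500 ⇒ m₃ = -101208.7500/8 = -12651.09375
m₂^(3/2) = 361.18750^(1.5) = 6864.34444
g₁ = m₃ / m₂^(3/2) = -12651.09375 / 6864.34444 ≈ -1.8430

-1.8430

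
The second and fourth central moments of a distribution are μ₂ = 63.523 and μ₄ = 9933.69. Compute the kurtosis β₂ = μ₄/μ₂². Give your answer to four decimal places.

μ₂² = 63.523² = 4035.17153
μ₄/μ₂² = 9933.69 / 4035.17153 = 2.46178
β₂ ≈ 2.4618

2.4618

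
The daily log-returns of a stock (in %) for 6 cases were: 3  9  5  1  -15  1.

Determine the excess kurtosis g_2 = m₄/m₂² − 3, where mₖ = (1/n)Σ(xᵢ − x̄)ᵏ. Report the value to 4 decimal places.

0.4103

x̄ = 0.6667
Σ(xᵢ − x̄)² = 339.3333 ⇒ m₂ = 56.55556
Σ(xᵢ − x̄)⁴ = 65447.7778 ⇒ m₄ = 10907.96296
m₂² = 3198.53086
g_2 = m₄/m₂² − 3 = 3.41030 − 3 ≈ 0.4103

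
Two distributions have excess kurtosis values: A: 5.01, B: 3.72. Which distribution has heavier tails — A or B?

A

Higher excess kurtosis ⇒ heavier tails relative to the normal distribution.
5.01 vs 3.72: the larger is 5.01, so A has heavier tails.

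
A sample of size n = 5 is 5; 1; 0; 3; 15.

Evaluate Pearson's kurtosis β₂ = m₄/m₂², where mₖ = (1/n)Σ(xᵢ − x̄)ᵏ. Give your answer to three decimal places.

x̄ = 4.8000
Σ(xᵢ − x̄)² = 144.8000 ⇒ m₂ = 28.96000
Σ(xᵢ − x̄)⁴ = 11574.1760 ⇒ m₄ = 2314.83520
m₂² = 838.68160
β₂ = m₄/m₂² = 2314.83520 / 838.68160 ≈ 2.760

2.760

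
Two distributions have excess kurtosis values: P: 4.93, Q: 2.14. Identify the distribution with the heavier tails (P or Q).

Higher excess kurtosis ⇒ heavier tails relative to the normal distribution.
4.93 vs 2.14: the larger is 4.93, so P has heavier tails.

P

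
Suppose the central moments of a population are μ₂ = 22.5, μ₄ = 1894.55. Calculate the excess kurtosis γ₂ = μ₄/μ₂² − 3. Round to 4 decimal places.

0.7423

μ₂² = 22.5² = 506.25000
μ₄/μ₂² = 1894.55 / 506.25000 = 3.74232
γ₂ = 3.74232 − 3 ≈ 0.7423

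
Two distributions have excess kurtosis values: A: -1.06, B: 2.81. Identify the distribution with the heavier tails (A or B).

B

Higher excess kurtosis ⇒ heavier tails relative to the normal distribution.
-1.06 vs 2.81: the larger is 2.81, so B has heavier tails. (B is leptokurtic — heavier-than-normal tails; the other is platykurtic.)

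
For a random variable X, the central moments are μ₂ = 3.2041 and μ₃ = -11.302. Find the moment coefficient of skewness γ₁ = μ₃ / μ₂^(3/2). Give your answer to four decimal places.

σ = √μ₂ = √3.2041 = 1.79000
σ³ = μ₂^(3/2) = 5.73534
γ₁ = μ₃/σ³ = -11.302 / 5.73534 ≈ -1.9706

-1.9706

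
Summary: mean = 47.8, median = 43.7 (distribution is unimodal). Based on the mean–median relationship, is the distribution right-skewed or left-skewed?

mean − median = 47.8 − 43.7 = 4.1
mean > median ⇒ the longer tail is on the right ⇒ right-skewed (positively skewed).

right-skewed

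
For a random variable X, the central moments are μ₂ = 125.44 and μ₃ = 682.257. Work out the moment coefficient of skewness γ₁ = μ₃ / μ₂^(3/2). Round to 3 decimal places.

0.486

σ = √μ₂ = √125.44 = 11.20000
σ³ = μ₂^(3/2) = 1404.92800
γ₁ = μ₃/σ³ = 682.257 / 1404.92800 ≈ 0.486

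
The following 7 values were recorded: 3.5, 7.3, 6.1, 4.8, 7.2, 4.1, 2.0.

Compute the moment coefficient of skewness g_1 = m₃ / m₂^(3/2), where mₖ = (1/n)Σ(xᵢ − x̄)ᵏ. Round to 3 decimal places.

-0.162

x̄ = (3.5 + 7.3 + 6.1 + 4.8 + 7.2 + 4.1 + 2.0) / 7 = 5.0000
deviations (xᵢ − x̄): -1.5000, 2.3000, 1.1000, -0.2000, 2.2000, -0.9000, -3.0000
Σ(xᵢ − x̄)² = 23.4400 ⇒ m₂ = 23.4400/7 = 3.34857
Σ(xᵢ − x̄)³ = -6.9660 ⇒ m₃ = -6.9660/7 = -0.99514
m₂^(3/2) = 3.34857^(1.5) = 6.12759
g_1 = m₃ / m₂^(3/2) = -0.99514 / 6.12759 ≈ -0.162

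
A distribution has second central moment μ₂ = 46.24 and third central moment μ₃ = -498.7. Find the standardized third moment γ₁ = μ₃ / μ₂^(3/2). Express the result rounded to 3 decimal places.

σ = √μ₂ = √46.24 = 6.80000
σ³ = μ₂^(3/2) = 314.43200
γ₁ = μ₃/σ³ = -498.7 / 314.43200 ≈ -1.586

-1.586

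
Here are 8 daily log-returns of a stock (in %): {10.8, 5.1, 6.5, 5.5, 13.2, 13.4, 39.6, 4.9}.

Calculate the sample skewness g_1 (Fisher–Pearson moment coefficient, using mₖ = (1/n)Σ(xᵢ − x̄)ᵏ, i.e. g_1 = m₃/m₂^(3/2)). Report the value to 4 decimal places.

1.8615

x̄ = (10.8 + 5.1 + 6.5 + 5.5 + 13.2 + 13.4 + 39.6 + 4.9) / 8 = 12.3750
deviations (xᵢ − x̄): -1.5750, -7.2750, -5.8750, -6.8750, 0.8250, 1.0250, 27.2250, -7.4750
Σ(xᵢ − x̄)² = 935.9950 ⇒ m₂ = 935.9950/8 = 116.99938
Σ(xᵢ − x̄)³ = 18846.4838 ⇒ m₃ = 18846.4838/8 = 2355.81047
m₂^(3/2) = 116.99938^(1.5) = 1265.53836
g_1 = m₃ / m₂^(3/2) = 2355.81047 / 1265.53836 ≈ 1.8615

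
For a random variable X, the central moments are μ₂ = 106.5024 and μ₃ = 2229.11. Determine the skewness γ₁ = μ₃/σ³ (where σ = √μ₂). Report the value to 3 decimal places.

2.028

σ = √μ₂ = √106.5024 = 10.32000
σ³ = μ₂^(3/2) = 1099.10477
γ₁ = μ₃/σ³ = 2229.11 / 1099.10477 ≈ 2.028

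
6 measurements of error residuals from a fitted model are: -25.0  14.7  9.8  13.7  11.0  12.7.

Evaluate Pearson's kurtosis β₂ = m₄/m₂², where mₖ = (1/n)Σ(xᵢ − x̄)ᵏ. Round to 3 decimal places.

4.104

x̄ = 6.1500
Σ(xᵢ − x̄)² = 1180.1750 ⇒ m₂ = 196.69583
Σ(xᵢ − x̄)⁴ = 952690.4360 ⇒ m₄ = 158781.73934
m₂² = 38689.25085
β₂ = m₄/m₂² = 158781.73934 / 38689.25085 ≈ 4.104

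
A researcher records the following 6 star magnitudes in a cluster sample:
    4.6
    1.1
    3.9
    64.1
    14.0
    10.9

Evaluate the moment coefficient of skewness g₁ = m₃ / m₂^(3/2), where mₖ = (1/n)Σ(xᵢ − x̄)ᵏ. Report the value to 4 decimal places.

1.6321

x̄ = (4.6 + 1.1 + 3.9 + 64.1 + 14.0 + 10.9) / 6 = 16.4333
deviations (xᵢ − x̄): -11.8333, -15.3333, -12.5333, 47.6667, -2.4333, -5.5333
Σ(xᵢ − x̄)² = 2840.8733 ⇒ m₂ = 2840.8733/6 = 473.47889
Σ(xᵢ − x̄)³ = 100889.3124 ⇒ m₃ = 100889.3124/6 = 16814.88541
m₂^(3/2) = 473.47889^(1.5) = 10302.69705
g₁ = m₃ / m₂^(3/2) = 16814.88541 / 10302.69705 ≈ 1.6321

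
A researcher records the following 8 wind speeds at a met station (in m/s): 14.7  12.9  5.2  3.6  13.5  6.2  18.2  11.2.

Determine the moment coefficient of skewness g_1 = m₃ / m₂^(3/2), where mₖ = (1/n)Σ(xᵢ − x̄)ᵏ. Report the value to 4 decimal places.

-0.1001

x̄ = (14.7 + 12.9 + 5.2 + 3.6 + 13.5 + 6.2 + 18.2 + 11.2) / 8 = 10.6875
deviations (xᵢ − x̄): 4.0125, 2.2125, -5.4875, -7.0875, 2.8125, -4.4875, 7.5125, 0.5125
Σ(xᵢ − x̄)² = 186.0887 ⇒ m₂ = 186.0887/8 = 23.26109
Σ(xᵢ − x̄)³ = -89.8327 ⇒ m₃ = -89.8327/8 = -11.22908
m₂^(3/2) = 23.26109^(1.5) = 112.18769
g_1 = m₃ / m₂^(3/2) = -11.22908 / 112.18769 ≈ -0.1001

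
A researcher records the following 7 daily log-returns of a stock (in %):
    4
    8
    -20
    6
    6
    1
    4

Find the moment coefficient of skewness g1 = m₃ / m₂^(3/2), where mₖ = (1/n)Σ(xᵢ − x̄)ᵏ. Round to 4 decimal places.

-1.8278

x̄ = (4 + 8 - 20 + 6 + 6 + 1 + 4) / 7 = 1.2857
deviations (xᵢ − x̄): 2.7143, 6.7143, -21.2857, 4.7143, 4.7143, -0.2857, 2.7143
Σ(xᵢ − x̄)² = 557.4286 ⇒ m₂ = 557.4286/7 = 79.63265
Σ(xᵢ − x̄)³ = -9091.9592 ⇒ m₃ = -9091.9592/7 = -1298.85131
m₂^(3/2) = 79.63265^(1.5) = 710.61894
g1 = m₃ / m₂^(3/2) = -1298.85131 / 710.61894 ≈ -1.8278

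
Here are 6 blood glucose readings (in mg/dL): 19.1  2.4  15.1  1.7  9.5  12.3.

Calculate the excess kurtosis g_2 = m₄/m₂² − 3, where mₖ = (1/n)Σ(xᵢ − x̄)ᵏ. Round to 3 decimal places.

x̄ = 10.0167
Σ(xᵢ − x̄)² = 241.0083 ⇒ m₂ = 40.16806
Σ(xᵢ − x̄)⁴ = 15652.0141 ⇒ m₄ = 2608.66902
m₂² = 1613.47269
g_2 = m₄/m₂² − 3 = 1.61680 − 3 ≈ -1.383

-1.383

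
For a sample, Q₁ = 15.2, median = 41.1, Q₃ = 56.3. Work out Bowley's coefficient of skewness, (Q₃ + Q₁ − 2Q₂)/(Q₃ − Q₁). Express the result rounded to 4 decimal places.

-0.2603

numerator: Q₃ + Q₁ − 2Q₂ = 56.3 + 15.2 − 2×41.1 = -10.7000
denominator: Q₃ − Q₁ = 56.3 − 15.2 = 41.1000
Bowley skewness = -10.7000 / 41.1000 ≈ -0.2603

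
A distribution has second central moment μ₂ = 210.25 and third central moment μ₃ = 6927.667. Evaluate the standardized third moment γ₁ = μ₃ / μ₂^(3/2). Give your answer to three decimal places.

2.272

σ = √μ₂ = √210.25 = 14.50000
σ³ = μ₂^(3/2) = 3048.62500
γ₁ = μ₃/σ³ = 6927.667 / 3048.62500 ≈ 2.272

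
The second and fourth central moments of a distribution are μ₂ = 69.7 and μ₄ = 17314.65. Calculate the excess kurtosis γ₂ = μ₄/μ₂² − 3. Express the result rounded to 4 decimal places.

0.5641

μ₂² = 69.7² = 4858.09000
μ₄/μ₂² = 17314.65 / 4858.09000 = 3.56409
γ₂ = 3.56409 − 3 ≈ 0.5641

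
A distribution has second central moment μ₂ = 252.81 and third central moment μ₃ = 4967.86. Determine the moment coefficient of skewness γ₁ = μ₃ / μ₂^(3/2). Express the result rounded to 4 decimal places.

σ = √μ₂ = √252.81 = 15.90000
σ³ = μ₂^(3/2) = 4019.67900
γ₁ = μ₃/σ³ = 4967.86 / 4019.67900 ≈ 1.2359

1.2359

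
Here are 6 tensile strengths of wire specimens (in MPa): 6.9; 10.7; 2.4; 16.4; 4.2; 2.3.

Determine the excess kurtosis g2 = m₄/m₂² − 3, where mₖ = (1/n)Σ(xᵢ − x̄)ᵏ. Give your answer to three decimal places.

-0.792

x̄ = 7.1500
Σ(xᵢ − x̄)² = 153.0150 ⇒ m₂ = 25.50250
Σ(xᵢ − x̄)⁴ = 8617.8762 ⇒ m₄ = 1436.31271
m₂² = 650.37751
g2 = m₄/m₂² − 3 = 2.20843 − 3 ≈ -0.792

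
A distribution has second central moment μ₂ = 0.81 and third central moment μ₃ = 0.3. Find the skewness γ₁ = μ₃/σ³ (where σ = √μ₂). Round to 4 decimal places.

σ = √μ₂ = √0.81 = 0.90000
σ³ = μ₂^(3/2) = 0.72900
γ₁ = μ₃/σ³ = 0.3 / 0.72900 ≈ 0.4115

0.4115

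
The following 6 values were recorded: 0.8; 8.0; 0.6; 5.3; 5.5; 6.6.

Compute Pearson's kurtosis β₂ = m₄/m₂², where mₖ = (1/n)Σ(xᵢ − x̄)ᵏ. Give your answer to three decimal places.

1.569

x̄ = 4.4667
Σ(xᵢ − x̄)² = 47.1933 ⇒ m₂ = 7.86556
Σ(xᵢ − x̄)⁴ = 582.4852 ⇒ m₄ = 97.08086
m₂² = 61.86696
β₂ = m₄/m₂² = 97.08086 / 61.86696 ≈ 1.569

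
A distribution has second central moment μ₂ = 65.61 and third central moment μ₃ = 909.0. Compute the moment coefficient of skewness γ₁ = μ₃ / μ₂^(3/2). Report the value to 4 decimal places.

1.7104

σ = √μ₂ = √65.61 = 8.10000
σ³ = μ₂^(3/2) = 531.44100
γ₁ = μ₃/σ³ = 909.0 / 531.44100 ≈ 1.7104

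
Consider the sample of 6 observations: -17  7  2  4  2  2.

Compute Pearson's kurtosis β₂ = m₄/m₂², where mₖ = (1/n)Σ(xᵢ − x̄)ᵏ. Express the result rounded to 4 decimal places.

3.8621

x̄ = 0.0000
Σ(xᵢ − x̄)² = 366.0000 ⇒ m₂ = 61.00000
Σ(xᵢ − x̄)⁴ = 86226.0000 ⇒ m₄ = 14371.00000
m₂² = 3721.00000
β₂ = m₄/m₂² = 14371.00000 / 3721.00000 ≈ 3.8621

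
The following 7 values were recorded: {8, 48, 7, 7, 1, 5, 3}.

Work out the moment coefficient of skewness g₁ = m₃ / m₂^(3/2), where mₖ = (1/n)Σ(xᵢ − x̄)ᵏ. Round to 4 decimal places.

1.9419

x̄ = (8 + 48 + 7 + 7 + 1 + 5 + 3) / 7 = 11.2857
deviations (xᵢ − x̄): -3.2857, 36.7143, -4.2857, -4.2857, -10.2857, -6.2857, -8.2857
Σ(xᵢ − x̄)² = 1609.4286 ⇒ m₂ = 1609.4286/7 = 229.91837
Σ(xᵢ − x̄)³ = 47390.3265 ⇒ m₃ = 47390.3265/7 = 6770.04665
m₂^(3/2) = 229.91837^(1.5) = 3486.26584
g₁ = m₃ / m₂^(3/2) = 6770.04665 / 3486.26584 ≈ 1.9419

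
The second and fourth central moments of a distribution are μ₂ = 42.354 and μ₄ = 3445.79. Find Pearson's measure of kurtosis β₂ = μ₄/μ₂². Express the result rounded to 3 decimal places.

μ₂² = 42.354² = 1793.86132
μ₄/μ₂² = 3445.79 / 1793.86132 = 1.92088
β₂ ≈ 1.921

1.921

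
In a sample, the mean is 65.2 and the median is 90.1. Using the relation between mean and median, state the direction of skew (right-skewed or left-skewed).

mean − median = 65.2 − 90.1 = -24.9
mean < median ⇒ the longer tail is on the left ⇒ left-skewed (negatively skewed).

left-skewed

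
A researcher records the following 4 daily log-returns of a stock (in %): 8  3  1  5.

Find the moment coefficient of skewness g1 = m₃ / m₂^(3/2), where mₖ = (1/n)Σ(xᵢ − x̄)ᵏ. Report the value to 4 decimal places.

0.2439

x̄ = (8 + 3 + 1 + 5) / 4 = 4.2500
deviations (xᵢ − x̄): 3.7500, -1.2500, -3.2500, 0.7500
Σ(xᵢ − x̄)² = 26.7500 ⇒ m₂ = 26.7500/4 = 6.68750
Σ(xᵢ − x̄)³ = 16.8750 ⇒ m₃ = 16.8750/4 = 4.21875
m₂^(3/2) = 6.68750^(1.5) = 17.29401
g1 = m₃ / m₂^(3/2) = 4.21875 / 17.29401 ≈ 0.2439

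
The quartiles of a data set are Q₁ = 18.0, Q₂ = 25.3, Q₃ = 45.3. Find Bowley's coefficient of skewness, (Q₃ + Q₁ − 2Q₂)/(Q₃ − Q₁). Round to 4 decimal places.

0.4652

numerator: Q₃ + Q₁ − 2Q₂ = 45.3 + 18.0 − 2×25.3 = 12.7000
denominator: Q₃ − Q₁ = 45.3 − 18.0 = 27.3000
Bowley skewness = 12.7000 / 27.3000 ≈ 0.4652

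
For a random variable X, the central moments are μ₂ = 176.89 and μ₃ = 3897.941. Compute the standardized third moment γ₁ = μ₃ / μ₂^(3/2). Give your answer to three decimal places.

σ = √μ₂ = √176.89 = 13.30000
σ³ = μ₂^(3/2) = 2352.63700
γ₁ = μ₃/σ³ = 3897.941 / 2352.63700 ≈ 1.657

1.657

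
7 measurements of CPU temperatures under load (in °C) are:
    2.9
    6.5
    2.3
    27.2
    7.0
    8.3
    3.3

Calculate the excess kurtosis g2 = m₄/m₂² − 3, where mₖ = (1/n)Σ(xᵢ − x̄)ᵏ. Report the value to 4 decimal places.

x̄ = 8.2143
Σ(xᵢ − x̄)² = 452.2486 ⇒ m₂ = 64.60694
Σ(xᵢ − x̄)⁴ = 132544.6464 ⇒ m₄ = 18934.94949
m₂² = 4174.05654
g2 = m₄/m₂² − 3 = 4.53634 − 3 ≈ 1.5363

1.5363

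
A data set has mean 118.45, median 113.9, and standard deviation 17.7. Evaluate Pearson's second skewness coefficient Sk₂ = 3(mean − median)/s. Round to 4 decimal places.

Sk₂ = 3(118.45 − 113.9) / 17.7 = 3 × 4.5500 / 17.7
    = 13.6500 / 17.7 ≈ 0.7712

0.7712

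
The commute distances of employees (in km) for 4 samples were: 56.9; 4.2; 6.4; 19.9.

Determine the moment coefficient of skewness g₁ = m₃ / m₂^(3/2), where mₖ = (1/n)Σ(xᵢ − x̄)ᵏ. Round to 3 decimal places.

x̄ = (56.9 + 4.2 + 6.4 + 19.9) / 4 = 21.8500
deviations (xᵢ − x̄): 35.0500, -17.6500, -15.4500, -1.9500
Σ(xᵢ − x̄)² = 1782.5300 ⇒ m₂ = 1782.5300/4 = 445.63250
Σ(xᵢ − x̄)³ = 33865.2720 ⇒ m₃ = 33865.2720/4 = 8466.31800
m₂^(3/2) = 445.63250^(1.5) = 9407.30630
g₁ = m₃ / m₂^(3/2) = 8466.31800 / 9407.30630 ≈ 0.900

0.900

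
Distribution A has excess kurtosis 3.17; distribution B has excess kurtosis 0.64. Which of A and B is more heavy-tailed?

A

Higher excess kurtosis ⇒ heavier tails relative to the normal distribution.
3.17 vs 0.64: the larger is 3.17, so A has heavier tails.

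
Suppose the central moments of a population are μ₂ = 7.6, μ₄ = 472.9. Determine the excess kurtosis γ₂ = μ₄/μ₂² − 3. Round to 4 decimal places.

μ₂² = 7.6² = 57.76000
μ₄/μ₂² = 472.9 / 57.76000 = 8.18733
γ₂ = 8.18733 − 3 ≈ 5.1873

5.1873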